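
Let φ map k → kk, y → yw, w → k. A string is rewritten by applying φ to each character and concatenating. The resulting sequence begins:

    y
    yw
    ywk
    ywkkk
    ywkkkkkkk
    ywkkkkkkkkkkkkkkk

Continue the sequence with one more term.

Rewriting the 17 symbols of ywkkkkkkkkkkkkkkk one by one yields yw k kk kk kk kk kk kk kk kk kk kk kk kk kk kk kk; concatenated:

ywkkkkkkkkkkkkkkkkkkkkkkkkkkkkkkk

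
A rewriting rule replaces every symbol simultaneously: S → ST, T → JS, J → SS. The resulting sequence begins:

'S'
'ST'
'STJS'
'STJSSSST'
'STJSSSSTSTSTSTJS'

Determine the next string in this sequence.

Applying the rule to each of the 16 symbols of STJSSSSTSTSTSTJS gives the pieces ST JS SS ST ST ST ST JS ST JS ST JS ST JS SS ST, which concatenate to the answer.

STJSSSSTSTSTSTJSSTJSSTJSSTJSSSST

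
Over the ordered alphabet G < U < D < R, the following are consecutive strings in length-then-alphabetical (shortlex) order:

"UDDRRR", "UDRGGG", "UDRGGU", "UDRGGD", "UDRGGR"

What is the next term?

The successor of UDRGGR increments the rightmost position that isn't already R and resets every position after it to G.

UDRGUG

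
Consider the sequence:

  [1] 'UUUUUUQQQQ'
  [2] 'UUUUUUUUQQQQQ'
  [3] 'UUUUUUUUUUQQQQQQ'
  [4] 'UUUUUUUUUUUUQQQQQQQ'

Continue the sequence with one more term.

Reading off run lengths: U runs 6, 8, 10, 12; Q runs 4, 5, 6, 7 — each is linear in n, where the shown terms are n = 3, 4, 5, 6.
At n = 7 the blocks have lengths 14, 8.

UUUUUUUUUUUUUUQQQQQQQQ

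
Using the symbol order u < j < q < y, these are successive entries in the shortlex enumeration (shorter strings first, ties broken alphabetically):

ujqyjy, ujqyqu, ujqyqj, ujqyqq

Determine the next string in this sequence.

ujqyqy

The successor of ujqyqq increments the rightmost position that isn't already y and resets every position after it to u.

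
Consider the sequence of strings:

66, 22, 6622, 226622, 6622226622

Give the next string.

2266226622226622

This is a Fibonacci-style word recurrence s(k) = s(k−2)·s(k−1): e.g. 66·22 = 6622.
So term 6 is 226622·6622226622.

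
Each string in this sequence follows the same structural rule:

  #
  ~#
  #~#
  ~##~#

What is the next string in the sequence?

#~#~##~#

This is a Fibonacci-style word recurrence s(k) = s(k−2)·s(k−1): e.g. #·~# = #~#.
The next term joins #~# and ~##~#.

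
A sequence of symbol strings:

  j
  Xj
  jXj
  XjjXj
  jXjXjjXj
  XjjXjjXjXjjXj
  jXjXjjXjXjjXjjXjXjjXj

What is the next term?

XjjXjjXjXjjXjjXjXjjXjXjjXjjXjXjjXj

From term 3 onward, concatenate the second-to-last term with the last: j·Xj = jXj, Xj·jXj = XjjXj, …
The next term joins XjjXjjXjXjjXj and jXjXjjXjXjjXjjXjXjjXj.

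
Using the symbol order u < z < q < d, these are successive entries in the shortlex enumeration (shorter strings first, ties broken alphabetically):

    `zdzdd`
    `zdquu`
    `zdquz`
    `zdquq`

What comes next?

Find the rightmost character of zdquq below d, bump it to the next letter, and reset everything to its right to u.

zdqud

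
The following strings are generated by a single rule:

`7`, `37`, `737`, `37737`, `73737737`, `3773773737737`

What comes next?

From term 3 onward, concatenate the second-to-last term with the last: 7·37 = 737, 37·737 = 37737, …
Continuing: 73737737 · 3773773737737 gives term 7.

737377373773773737737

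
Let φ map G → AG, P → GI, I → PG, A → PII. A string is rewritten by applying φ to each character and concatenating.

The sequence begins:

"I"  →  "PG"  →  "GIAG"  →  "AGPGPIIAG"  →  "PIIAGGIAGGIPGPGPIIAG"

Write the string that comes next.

GIPGPGPIIAGAGPGPIIAGAGPGGIAGGIAGGIPGPGPIIAG

φ(PIIAGGIAGGIPGPGPIIAG) expands symbol-by-symbol to GI PG PG PII AG AG PG PII AG AG PG GI AG GI AG GI PG PG PII AG; joining the 20 pieces gives the next term.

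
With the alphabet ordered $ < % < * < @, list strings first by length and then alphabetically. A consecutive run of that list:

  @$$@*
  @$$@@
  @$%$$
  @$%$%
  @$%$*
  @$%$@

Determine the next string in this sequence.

@$%%$

Treat @$%$@ as a base-4 numeral over the given alphabet and add one, carrying through any trailing @'s.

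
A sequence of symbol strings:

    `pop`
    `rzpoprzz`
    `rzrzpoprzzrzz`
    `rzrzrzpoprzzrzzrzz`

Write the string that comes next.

Each term wraps the previous one in rz on the left and rzz on the right.
So the next term is rz·rzrzrzpoprzzrzzrzz·rzz.

rzrzrzrzpoprzzrzzrzzrzz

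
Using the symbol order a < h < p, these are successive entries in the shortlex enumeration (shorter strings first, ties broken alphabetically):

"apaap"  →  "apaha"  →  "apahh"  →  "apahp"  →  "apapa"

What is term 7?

apapp

Advancing 2 positions from apapa through apapa → apaph reaches term 7.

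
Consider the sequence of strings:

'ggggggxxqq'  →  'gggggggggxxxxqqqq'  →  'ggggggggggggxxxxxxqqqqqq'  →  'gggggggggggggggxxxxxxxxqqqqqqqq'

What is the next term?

Term n consists of 3n+3 g's, followed by 2n x's, followed by 2n q's (n = 1, 2, …).
Setting n = 5 gives 18, 10, 10 characters in each block.

ggggggggggggggggggxxxxxxxxxxqqqqqqqqqq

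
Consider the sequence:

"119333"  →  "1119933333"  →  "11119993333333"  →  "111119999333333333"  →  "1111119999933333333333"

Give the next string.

Term n consists of n+1 1's, followed by n 9's, followed by 2n+1 3's (n = 1, 2, …).
Setting n = 6 gives 7, 6, 13 characters in each block.

11111119999993333333333333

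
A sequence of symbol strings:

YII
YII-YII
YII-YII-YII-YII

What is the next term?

Every step duplicates the string with '-' between the halves.
One more doubling of YII-YII-YII-YII gives the answer.

YII-YII-YII-YII-YII-YII-YII-YII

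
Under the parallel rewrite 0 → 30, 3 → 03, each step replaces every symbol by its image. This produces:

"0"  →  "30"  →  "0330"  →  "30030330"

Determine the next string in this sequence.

Expanding 30030330: 3→03, 0→30, 0→30, 3→03, 0→30, 3→03, 3→03, 0→30. Concatenated: 03 30 30 03 30 03 03 30.

0330300330030330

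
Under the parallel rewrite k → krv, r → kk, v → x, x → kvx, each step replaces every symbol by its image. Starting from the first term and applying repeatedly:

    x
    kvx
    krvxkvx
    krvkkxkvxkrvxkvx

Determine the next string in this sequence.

Rewriting the 16 symbols of krvkkxkvxkrvxkvx one by one yields krv kk x krv krv kvx krv x kvx krv kk x kvx krv x kvx; concatenated:

krvkkxkrvkrvkvxkrvxkvxkrvkkxkvxkrvxkvx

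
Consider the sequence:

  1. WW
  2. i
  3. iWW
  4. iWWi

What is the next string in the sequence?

iWWiiWW

Each term (from the third on) is the previous term followed by the one before it: term 3 = i·WW = iWW.
So term 5 is iWWi·iWW.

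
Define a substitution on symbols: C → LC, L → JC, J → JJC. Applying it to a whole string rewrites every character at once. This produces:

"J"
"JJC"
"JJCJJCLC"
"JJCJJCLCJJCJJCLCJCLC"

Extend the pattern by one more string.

φ(JJCJJCLCJJCJJCLCJCLC) expands symbol-by-symbol to JJC JJC LC JJC JJC LC JC LC JJC JJC LC JJC JJC LC JC LC JJC LC JC LC; joining the 20 pieces gives the next term.

JJCJJCLCJJCJJCLCJCLCJJCJJCLCJJCJJCLCJCLCJJCLCJCLC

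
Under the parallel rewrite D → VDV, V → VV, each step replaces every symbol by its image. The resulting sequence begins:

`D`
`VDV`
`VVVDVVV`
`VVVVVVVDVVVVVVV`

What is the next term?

Applying the rule to each of the 15 symbols of VVVVVVVDVVVVVVV gives the pieces VV VV VV VV VV VV VV VDV VV VV VV VV VV VV VV, which concatenate to the answer.

VVVVVVVVVVVVVVVDVVVVVVVVVVVVVVV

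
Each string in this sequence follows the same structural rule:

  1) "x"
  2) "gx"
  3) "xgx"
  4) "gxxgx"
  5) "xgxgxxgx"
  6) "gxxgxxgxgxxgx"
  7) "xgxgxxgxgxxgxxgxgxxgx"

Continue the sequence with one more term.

Each term (from the third on) is the two preceding terms concatenated in order: term 3 = x·gx = xgx.
Continuing: gxxgxxgxgxxgx · xgxgxxgxgxxgxxgxgxxgx gives term 8.

gxxgxxgxgxxgxxgxgxxgxgxxgxxgxgxxgx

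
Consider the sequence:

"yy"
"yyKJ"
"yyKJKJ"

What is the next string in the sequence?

yyKJKJKJ

The strings grow by a fixed suffix KJ each time.
One more step from yyKJKJ gives the answer.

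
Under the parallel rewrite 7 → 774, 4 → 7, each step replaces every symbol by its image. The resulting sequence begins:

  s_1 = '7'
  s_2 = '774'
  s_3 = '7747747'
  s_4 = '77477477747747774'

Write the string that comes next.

Rewriting the 17 symbols of 77477477747747774 one by one yields 774 774 7 774 774 7 774 774 774 7 774 774 7 774 774 774 7; concatenated:

77477477747747774774774777477477747747747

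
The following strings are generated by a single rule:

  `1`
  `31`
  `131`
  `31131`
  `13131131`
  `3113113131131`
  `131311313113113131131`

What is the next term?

Each term (from the third on) is the two preceding terms concatenated in order: term 3 = 1·31 = 131.
Continuing: 3113113131131 · 131311313113113131131 gives term 8.

3113113131131131311313113113131131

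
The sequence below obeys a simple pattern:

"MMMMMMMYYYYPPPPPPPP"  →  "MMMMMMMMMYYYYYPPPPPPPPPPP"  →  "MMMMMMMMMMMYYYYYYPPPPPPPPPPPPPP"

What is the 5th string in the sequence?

MMMMMMMMMMMMMMMYYYYYYYYPPPPPPPPPPPPPPPPPPPP

The n-th term is 2n+1 M's then n+1 Y's then 3n-1 P's, where the shown terms are n = 3, 4, 5.
At n = 7 the blocks have lengths 15, 8, 20.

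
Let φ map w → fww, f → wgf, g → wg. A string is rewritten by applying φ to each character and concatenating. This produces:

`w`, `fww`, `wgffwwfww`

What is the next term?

Rewriting each symbol of wgffwwfww: w→fww, g→wg, f→wgf, f→wgf, w→fww, w→fww, f→wgf, w→fww, w→fww, which concatenates to fww wg wgf wgf fww fww wgf fww fww.

fwwwgwgfwgffwwfwwwgffwwfww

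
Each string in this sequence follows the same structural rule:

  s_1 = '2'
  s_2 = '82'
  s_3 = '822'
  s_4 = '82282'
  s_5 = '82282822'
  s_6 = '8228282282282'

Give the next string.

Each term (from the third on) is the previous term followed by the one before it: term 3 = 82·2 = 822.
Continuing: 8228282282282 · 82282822 gives term 7.

822828228228282282822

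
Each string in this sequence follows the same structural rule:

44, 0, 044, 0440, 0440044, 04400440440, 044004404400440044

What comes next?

Each term (from the third on) is the previous term followed by the one before it: term 3 = 0·44 = 044.
The next term joins 044004404400440044 and 04400440440.

04400440440044004404400440440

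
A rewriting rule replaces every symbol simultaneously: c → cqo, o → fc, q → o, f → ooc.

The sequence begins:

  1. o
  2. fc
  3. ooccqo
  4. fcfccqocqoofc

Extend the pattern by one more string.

Applying the rule to each of the 13 symbols of fcfccqocqoofc gives the pieces ooc cqo ooc cqo cqo o fc cqo o fc fc ooc cqo, which concatenate to the answer.

ooccqoooccqocqoofccqoofcfcooccqo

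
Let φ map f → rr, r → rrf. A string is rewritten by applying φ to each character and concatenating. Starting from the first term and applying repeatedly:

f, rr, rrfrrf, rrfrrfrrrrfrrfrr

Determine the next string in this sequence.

Rewriting the 16 symbols of rrfrrfrrrrfrrfrr one by one yields rrf rrf rr rrf rrf rr rrf rrf rrf rrf rr rrf rrf rr rrf rrf; concatenated:

rrfrrfrrrrfrrfrrrrfrrfrrfrrfrrrrfrrfrrrrfrrf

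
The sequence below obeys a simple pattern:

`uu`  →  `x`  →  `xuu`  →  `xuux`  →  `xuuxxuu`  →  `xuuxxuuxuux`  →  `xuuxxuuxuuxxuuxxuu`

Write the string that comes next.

This is a Fibonacci-style word recurrence s(k) = s(k−1)·s(k−2): e.g. x·uu = xuu.
So term 8 is xuuxxuuxuuxxuuxxuu·xuuxxuuxuux.

xuuxxuuxuuxxuuxxuuxuuxxuuxuux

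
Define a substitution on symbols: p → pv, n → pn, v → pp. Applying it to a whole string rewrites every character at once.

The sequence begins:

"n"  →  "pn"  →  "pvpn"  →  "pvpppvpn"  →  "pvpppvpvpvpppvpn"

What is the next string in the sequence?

Replace each of the 16 characters of pvpppvpvpvpppvpn in place — pv pp pv pv pv pp pv pp pv pp pv pv pv pp pv pn — and concatenate.

pvpppvpvpvpppvpppvpppvpvpvpppvpn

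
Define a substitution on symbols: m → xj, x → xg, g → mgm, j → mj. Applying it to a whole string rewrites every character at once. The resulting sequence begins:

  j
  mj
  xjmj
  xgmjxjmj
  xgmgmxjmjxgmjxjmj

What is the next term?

Rewriting the 17 symbols of xgmgmxjmjxgmjxjmj one by one yields xg mgm xj mgm xj xg mj xj mj xg mgm xj mj xg mj xj mj; concatenated:

xgmgmxjmgmxjxgmjxjmjxgmgmxjmjxgmjxjmj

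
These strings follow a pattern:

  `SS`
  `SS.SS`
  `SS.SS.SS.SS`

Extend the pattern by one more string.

Each string is two copies of the previous one joined by '.'.
So the next term is two copies of SS.SS.SS.SS with '.' between the halves.

SS.SS.SS.SS.SS.SS.SS.SS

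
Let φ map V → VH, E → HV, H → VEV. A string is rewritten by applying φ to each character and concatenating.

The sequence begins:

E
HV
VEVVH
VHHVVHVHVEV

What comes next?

VHVEVVEVVHVHVEVVHVEVVHHVVH

Rewriting each symbol of VHHVVHVHVEV: V→VH, H→VEV, H→VEV, V→VH, V→VH, H→VEV, V→VH, H→VEV, V→VH, E→HV, V→VH, which concatenates to VH VEV VEV VH VH VEV VH VEV VH HV VH.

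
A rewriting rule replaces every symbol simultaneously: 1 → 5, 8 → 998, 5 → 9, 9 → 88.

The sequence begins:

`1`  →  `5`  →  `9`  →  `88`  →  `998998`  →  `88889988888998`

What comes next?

99899899899888889989989989989988888998

φ(88889988888998) expands symbol-by-symbol to 998 998 998 998 88 88 998 998 998 998 998 88 88 998; joining the 14 pieces gives the next term.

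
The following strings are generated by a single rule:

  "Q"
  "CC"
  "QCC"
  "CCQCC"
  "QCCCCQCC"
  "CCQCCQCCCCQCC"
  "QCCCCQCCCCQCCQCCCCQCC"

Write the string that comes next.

This is a Fibonacci-style word recurrence s(k) = s(k−2)·s(k−1): e.g. Q·CC = QCC.
So term 8 is CCQCCQCCCCQCC·QCCCCQCCCCQCCQCCCCQCC.

CCQCCQCCCCQCCQCCCCQCCCCQCCQCCCCQCC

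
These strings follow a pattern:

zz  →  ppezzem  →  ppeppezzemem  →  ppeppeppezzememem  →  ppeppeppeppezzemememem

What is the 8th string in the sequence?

ppeppeppeppeppeppeppezzememememememem

Every step adds ppe to the front and em to the end of the previous string.
From ppeppeppeppezzemememem, 3 further steps: ppeppeppeppezzemememem → ppeppeppeppeppezzememememem → ppeppeppeppeppeppezzemememememem → (answer).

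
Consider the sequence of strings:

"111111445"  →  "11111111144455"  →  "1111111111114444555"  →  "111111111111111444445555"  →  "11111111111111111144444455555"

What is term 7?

111111111111111111111111444444445555555

The n-th term is 3n 1's then n 4's then n-1 5's, where the shown terms are n = 2, 3, 4, 5, 6.
At n = 8 the blocks have lengths 24, 8, 7.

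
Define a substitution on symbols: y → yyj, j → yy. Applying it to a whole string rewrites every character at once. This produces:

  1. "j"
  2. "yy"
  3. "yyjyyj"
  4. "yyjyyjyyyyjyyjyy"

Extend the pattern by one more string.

yyjyyjyyyyjyyjyyyyjyyjyyjyyjyyyyjyyjyyyyjyyj

φ(yyjyyjyyyyjyyjyy) expands symbol-by-symbol to yyj yyj yy yyj yyj yy yyj yyj yyj yyj yy yyj yyj yy yyj yyj; joining the 16 pieces gives the next term.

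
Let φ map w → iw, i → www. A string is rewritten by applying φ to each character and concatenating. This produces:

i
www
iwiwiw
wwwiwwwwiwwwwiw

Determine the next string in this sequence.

Rewriting the 15 symbols of wwwiwwwwiwwwwiw one by one yields iw iw iw www iw iw iw iw www iw iw iw iw www iw; concatenated:

iwiwiwwwwiwiwiwiwwwwiwiwiwiwwwwiw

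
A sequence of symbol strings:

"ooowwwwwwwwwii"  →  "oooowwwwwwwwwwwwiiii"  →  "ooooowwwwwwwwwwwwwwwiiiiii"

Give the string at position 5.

Each string has the form o^{n+1} w^{3n+3} i^{2n-2}, where the shown terms are n = 2, 3, 4.
For term 5, n = 6, so the run lengths are 7, 21, 10.

ooooooowwwwwwwwwwwwwwwwwwwwwiiiiiiiiii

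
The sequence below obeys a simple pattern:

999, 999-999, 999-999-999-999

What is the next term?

s(k+1) = s(k)·-·s(k) — each term doubles the last with '-' between the halves.
Doubling 999-999-999-999 with '-' between the halves:

999-999-999-999-999-999-999-999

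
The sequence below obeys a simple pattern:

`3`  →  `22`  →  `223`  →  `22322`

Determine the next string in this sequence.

This is a Fibonacci-style word recurrence s(k) = s(k−1)·s(k−2): e.g. 22·3 = 223.
Continuing: 22322 · 223 gives term 5.

22322223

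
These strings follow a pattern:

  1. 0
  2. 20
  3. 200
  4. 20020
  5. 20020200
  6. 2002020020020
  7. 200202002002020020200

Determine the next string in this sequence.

From term 3 onward, concatenate the last term with the second-to-last: 20·0 = 200, 200·20 = 20020, …
So term 8 is 200202002002020020200·2002020020020.

2002020020020200202002002020020020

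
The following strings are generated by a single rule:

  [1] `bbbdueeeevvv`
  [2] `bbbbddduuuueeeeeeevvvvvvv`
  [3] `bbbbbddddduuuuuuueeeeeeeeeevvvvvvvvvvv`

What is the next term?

Reading off run lengths: b runs 3, 4, 5; d runs 1, 3, 5; u runs 1, 4, 7; e runs 4, 7, 10; v runs 3, 7, 11 — each is linear in n (n = 1, 2, …).
At n = 4 the blocks have lengths 6, 7, 10, 13, 15.

bbbbbbddddddduuuuuuuuuueeeeeeeeeeeeevvvvvvvvvvvvvvv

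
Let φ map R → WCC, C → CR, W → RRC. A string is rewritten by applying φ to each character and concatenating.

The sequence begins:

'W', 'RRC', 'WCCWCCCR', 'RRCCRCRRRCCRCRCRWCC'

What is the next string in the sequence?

φ(RRCCRCRRRCCRCRCRWCC) expands symbol-by-symbol to WCC WCC CR CR WCC CR WCC WCC WCC CR CR WCC CR WCC CR WCC RRC CR CR; joining the 19 pieces gives the next term.

WCCWCCCRCRWCCCRWCCWCCWCCCRCRWCCCRWCCCRWCCRRCCRCR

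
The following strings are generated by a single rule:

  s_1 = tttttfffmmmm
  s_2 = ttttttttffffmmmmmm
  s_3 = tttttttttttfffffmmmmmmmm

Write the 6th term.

ttttttttttttttttttttffffffffmmmmmmmmmmmmmm

Each string has the form t^{3n-1} f^{n+1} m^{2n}, where the shown terms are n = 2, 3, 4.
For term 6, n = 7, so the run lengths are 20, 8, 14.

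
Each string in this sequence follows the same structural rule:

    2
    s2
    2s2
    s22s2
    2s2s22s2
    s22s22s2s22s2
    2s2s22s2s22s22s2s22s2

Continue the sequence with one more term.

s22s22s2s22s22s2s22s2s22s22s2s22s2

Each term (from the third on) is the two preceding terms concatenated in order: term 3 = 2·s2 = 2s2.
So term 8 is s22s22s2s22s2·2s2s22s2s22s22s2s22s2.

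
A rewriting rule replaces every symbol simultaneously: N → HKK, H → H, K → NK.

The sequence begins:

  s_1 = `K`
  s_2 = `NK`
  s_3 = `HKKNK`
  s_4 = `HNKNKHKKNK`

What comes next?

HHKKNKHKKNKHNKNKHKKNK

Apply φ to HNKNKHKKNK symbol by symbol: H→H, N→HKK, K→NK, N→HKK, K→NK, H→H, K→NK, K→NK, N→HKK, K→NK; joined: H HKK NK HKK NK H NK NK HKK NK.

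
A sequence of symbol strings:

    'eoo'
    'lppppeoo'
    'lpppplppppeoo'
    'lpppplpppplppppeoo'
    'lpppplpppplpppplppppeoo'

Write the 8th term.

lpppplpppplpppplpppplpppplpppplppppeoo

Every step adds lpppp at the front: s(k+1) = lpppp·s(k).
From lpppplpppplpppplppppeoo, 3 further steps: lpppplpppplpppplppppeoo → lpppplpppplpppplpppplppppeoo → lpppplpppplpppplpppplpppplppppeoo → (answer).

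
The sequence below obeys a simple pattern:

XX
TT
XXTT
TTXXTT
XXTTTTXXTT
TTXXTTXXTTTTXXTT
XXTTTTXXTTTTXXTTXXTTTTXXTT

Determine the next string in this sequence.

From term 3 onward, concatenate the second-to-last term with the last: XX·TT = XXTT, TT·XXTT = TTXXTT, …
So term 8 is TTXXTTXXTTTTXXTT·XXTTTTXXTTTTXXTTXXTTTTXXTT.

TTXXTTXXTTTTXXTTXXTTTTXXTTTTXXTTXXTTTTXXTT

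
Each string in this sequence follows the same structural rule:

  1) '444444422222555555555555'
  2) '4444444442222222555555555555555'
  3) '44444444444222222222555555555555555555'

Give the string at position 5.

4444444444444442222222222222555555555555555555555555

Each string has the form 4^{2n+1} 2^{2n-1} 5^{3n+3}, where the shown terms are n = 3, 4, 5.
For term 5, n = 7, so the run lengths are 15, 13, 24.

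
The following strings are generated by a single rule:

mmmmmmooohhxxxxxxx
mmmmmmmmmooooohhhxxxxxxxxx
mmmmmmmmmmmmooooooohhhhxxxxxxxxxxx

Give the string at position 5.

The n-th term is 3n m's then 2n-1 o's then n h's then 2n+3 x's, where the shown terms are n = 2, 3, 4.
For term 5, n = 6, so the run lengths are 18, 11, 6, 15.

mmmmmmmmmmmmmmmmmmooooooooooohhhhhhxxxxxxxxxxxxxxx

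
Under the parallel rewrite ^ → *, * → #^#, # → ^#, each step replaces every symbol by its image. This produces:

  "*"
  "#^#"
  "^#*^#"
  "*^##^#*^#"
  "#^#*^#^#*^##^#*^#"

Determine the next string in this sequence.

Replace each of the 17 characters of #^#*^#^#*^##^#*^# in place — ^# * ^# #^# * ^# * ^# #^# * ^# ^# * ^# #^# * ^# — and concatenate.

^#*^##^#*^#*^##^#*^#^#*^##^#*^#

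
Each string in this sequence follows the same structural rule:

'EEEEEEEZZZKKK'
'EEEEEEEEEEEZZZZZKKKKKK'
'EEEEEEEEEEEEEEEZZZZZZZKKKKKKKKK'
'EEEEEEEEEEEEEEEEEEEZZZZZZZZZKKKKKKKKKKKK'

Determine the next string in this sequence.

EEEEEEEEEEEEEEEEEEEEEEEZZZZZZZZZZZKKKKKKKKKKKKKKK

Term n consists of 4n+3 E's, followed by 2n+1 Z's, followed by 3n K's (n = 1, 2, …).
Setting n = 5 gives 23, 11, 15 characters in each block.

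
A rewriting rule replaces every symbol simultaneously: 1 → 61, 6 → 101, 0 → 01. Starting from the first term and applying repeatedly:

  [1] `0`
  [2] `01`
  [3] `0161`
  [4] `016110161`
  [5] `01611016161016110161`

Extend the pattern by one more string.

Replace each of the 20 characters of 01611016161016110161 in place — 01 61 101 61 61 01 61 101 61 101 61 01 61 101 61 61 01 61 101 61 — and concatenate.

016110161610161101611016101611016161016110161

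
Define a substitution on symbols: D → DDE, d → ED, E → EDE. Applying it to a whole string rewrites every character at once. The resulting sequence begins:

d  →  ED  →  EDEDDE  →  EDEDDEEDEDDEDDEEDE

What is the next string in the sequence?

φ(EDEDDEEDEDDEDDEEDE) expands symbol-by-symbol to EDE DDE EDE DDE DDE EDE EDE DDE EDE DDE DDE EDE DDE DDE EDE EDE DDE EDE; joining the 18 pieces gives the next term.

EDEDDEEDEDDEDDEEDEEDEDDEEDEDDEDDEEDEDDEDDEEDEEDEDDEEDE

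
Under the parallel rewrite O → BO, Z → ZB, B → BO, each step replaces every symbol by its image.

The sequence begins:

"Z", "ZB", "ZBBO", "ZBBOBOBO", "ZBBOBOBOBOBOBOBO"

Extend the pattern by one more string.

Rewriting the 16 symbols of ZBBOBOBOBOBOBOBO one by one yields ZB BO BO BO BO BO BO BO BO BO BO BO BO BO BO BO; concatenated:

ZBBOBOBOBOBOBOBOBOBOBOBOBOBOBOBO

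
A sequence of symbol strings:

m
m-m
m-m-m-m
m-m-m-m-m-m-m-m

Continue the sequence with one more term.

Each string is two copies of the previous one joined by '-'.
Doubling m-m-m-m-m-m-m-m with '-' between the halves:

m-m-m-m-m-m-m-m-m-m-m-m-m-m-m-m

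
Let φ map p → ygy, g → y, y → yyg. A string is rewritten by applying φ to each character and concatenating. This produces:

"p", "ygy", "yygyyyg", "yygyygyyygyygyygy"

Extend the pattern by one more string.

Rewriting the 17 symbols of yygyygyyygyygyygy one by one yields yyg yyg y yyg yyg y yyg yyg yyg y yyg yyg y yyg yyg y yyg; concatenated:

yygyygyyygyygyyygyygyygyyygyygyyygyygyyyg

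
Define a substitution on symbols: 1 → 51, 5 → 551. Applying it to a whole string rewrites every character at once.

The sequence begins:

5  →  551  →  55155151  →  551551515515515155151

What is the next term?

5515515155155151551515515515155155151551515515515155151

Replace each of the 21 characters of 551551515515515155151 in place — 551 551 51 551 551 51 551 51 551 551 51 551 551 51 551 51 551 551 51 551 51 — and concatenate.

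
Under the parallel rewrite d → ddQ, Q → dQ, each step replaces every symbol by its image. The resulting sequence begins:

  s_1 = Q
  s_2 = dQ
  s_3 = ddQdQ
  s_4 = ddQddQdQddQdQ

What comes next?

Replace each of the 13 characters of ddQddQdQddQdQ in place — ddQ ddQ dQ ddQ ddQ dQ ddQ dQ ddQ ddQ dQ ddQ dQ — and concatenate.

ddQddQdQddQddQdQddQdQddQddQdQddQdQ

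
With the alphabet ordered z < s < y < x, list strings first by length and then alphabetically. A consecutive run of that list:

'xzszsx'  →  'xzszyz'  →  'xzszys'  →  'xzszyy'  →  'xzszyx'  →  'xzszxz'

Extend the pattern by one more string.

Treat xzszxz as a base-4 numeral over the given alphabet and add one, carrying through any trailing x's.

xzszxs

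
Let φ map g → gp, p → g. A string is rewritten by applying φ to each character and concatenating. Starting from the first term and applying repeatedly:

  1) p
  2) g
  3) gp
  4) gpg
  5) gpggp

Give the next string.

Rewriting each symbol of gpggp: g→gp, p→g, g→gp, g→gp, p→g, which concatenates to gp g gp gp g.

gpggpgpg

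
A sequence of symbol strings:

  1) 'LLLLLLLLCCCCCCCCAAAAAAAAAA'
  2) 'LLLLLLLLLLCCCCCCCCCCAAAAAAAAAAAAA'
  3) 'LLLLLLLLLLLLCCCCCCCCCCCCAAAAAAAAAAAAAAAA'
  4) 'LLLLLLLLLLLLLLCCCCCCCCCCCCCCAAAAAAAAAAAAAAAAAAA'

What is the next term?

Reading off run lengths: L runs 8, 10, 12, 14; C runs 8, 10, 12, 14; A runs 10, 13, 16, 19 — each is linear in n, where the shown terms are n = 3, 4, 5, 6.
For the next term, n = 7, so the run lengths are 16, 16, 22.

LLLLLLLLLLLLLLLLCCCCCCCCCCCCCCCCAAAAAAAAAAAAAAAAAAAAAA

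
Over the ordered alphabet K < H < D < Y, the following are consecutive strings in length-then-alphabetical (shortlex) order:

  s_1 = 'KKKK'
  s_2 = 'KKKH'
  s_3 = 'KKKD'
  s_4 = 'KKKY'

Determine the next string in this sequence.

Treat KKKY as a base-4 numeral over the given alphabet and add one, carrying through any trailing Y's.

KKHK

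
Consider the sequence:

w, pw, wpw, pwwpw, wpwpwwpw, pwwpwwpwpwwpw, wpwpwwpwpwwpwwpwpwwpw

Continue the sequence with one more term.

Each term (from the third on) is the two preceding terms concatenated in order: term 3 = w·pw = wpw.
The next term joins pwwpwwpwpwwpw and wpwpwwpwpwwpwwpwpwwpw.

pwwpwwpwpwwpwwpwpwwpwpwwpwwpwpwwpw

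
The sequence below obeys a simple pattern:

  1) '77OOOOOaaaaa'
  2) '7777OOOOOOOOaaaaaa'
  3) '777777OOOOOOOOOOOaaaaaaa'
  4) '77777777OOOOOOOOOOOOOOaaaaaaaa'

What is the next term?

7777777777OOOOOOOOOOOOOOOOOaaaaaaaaa

Reading off run lengths: 7 runs 2, 4, 6, 8; O runs 5, 8, 11, 14; a runs 5, 6, 7, 8 — each is linear in n, where the shown terms are n = 2, 3, 4, 5.
For the next term, n = 6, so the run lengths are 10, 17, 9.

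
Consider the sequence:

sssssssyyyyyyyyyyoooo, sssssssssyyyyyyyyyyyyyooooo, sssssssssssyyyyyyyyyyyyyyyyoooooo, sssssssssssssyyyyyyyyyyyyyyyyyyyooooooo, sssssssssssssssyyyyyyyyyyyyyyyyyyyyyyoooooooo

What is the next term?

sssssssssssssssssyyyyyyyyyyyyyyyyyyyyyyyyyooooooooo

Reading off run lengths: s runs 7, 9, 11, 13, 15; y runs 10, 13, 16, 19, 22; o runs 4, 5, 6, 7, 8 — each is linear in n, where the shown terms are n = 3, 4, 5, 6, 7.
At n = 8 the blocks have lengths 17, 25, 9.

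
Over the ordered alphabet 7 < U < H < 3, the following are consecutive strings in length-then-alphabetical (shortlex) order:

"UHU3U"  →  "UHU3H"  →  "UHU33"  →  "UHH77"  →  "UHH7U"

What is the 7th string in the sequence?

UHH73

Stepping forward 2 times from UHH7U: UHH7U → UHH7H, then the target.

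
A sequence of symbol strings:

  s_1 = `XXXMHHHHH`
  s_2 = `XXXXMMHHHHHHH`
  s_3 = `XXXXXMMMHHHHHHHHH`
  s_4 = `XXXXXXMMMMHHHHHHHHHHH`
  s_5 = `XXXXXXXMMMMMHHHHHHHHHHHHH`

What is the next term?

The n-th term is n+1 X's then n-1 M's then 2n+1 H's, where the shown terms are n = 2, 3, 4, 5, 6.
For the next term, n = 7, so the run lengths are 8, 6, 15.

XXXXXXXXMMMMMMHHHHHHHHHHHHHHH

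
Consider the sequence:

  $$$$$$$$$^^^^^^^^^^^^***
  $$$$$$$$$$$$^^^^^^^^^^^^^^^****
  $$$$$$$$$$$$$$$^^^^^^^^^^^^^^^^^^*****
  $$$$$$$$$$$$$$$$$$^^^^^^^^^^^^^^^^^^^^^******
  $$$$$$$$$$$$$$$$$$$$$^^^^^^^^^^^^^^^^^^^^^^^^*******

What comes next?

$$$$$$$$$$$$$$$$$$$$$$$$^^^^^^^^^^^^^^^^^^^^^^^^^^^********

Each string has the form $^{3n} ^^{3n+3} *^{n}, where the shown terms are n = 3, 4, 5, 6, 7.
At n = 8 the blocks have lengths 24, 27, 8.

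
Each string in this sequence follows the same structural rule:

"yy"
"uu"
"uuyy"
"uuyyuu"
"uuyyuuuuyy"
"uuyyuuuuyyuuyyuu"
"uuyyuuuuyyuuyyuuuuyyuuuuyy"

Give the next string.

From term 3 onward, concatenate the last term with the second-to-last: uu·yy = uuyy, uuyy·uu = uuyyuu, …
The next term joins uuyyuuuuyyuuyyuuuuyyuuuuyy and uuyyuuuuyyuuyyuu.

uuyyuuuuyyuuyyuuuuyyuuuuyyuuyyuuuuyyuuyyuu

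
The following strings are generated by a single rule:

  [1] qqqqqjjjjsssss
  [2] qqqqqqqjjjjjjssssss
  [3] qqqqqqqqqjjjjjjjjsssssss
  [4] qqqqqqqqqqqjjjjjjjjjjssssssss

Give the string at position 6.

Term n consists of 2n+1 q's, followed by 2n j's, followed by n+3 s's, where the shown terms are n = 2, 3, 4, 5.
At n = 7 the blocks have lengths 15, 14, 10.

qqqqqqqqqqqqqqqjjjjjjjjjjjjjjssssssssss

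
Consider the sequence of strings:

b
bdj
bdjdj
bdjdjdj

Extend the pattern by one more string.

Each term is the previous one with dj appended.
One more step from bdjdjdj gives the answer.

bdjdjdjdj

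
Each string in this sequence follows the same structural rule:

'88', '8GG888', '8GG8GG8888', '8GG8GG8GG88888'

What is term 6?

Each term wraps the previous one in 8GG on the left and 8 on the right.
From 8GG8GG8GG88888, 2 further steps: 8GG8GG8GG88888 → 8GG8GG8GG8GG888888 → (answer).

8GG8GG8GG8GG8GG8888888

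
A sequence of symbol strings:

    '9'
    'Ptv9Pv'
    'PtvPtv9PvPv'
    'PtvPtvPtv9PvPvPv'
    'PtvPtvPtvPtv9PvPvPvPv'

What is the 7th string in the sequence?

s(k+1) = Ptv·s(k)·Pv, so each term gains Ptv as a prefix and Pv as a suffix.
From PtvPtvPtvPtv9PvPvPvPv, 2 further steps: PtvPtvPtvPtv9PvPvPvPv → PtvPtvPtvPtvPtv9PvPvPvPvPv → (answer).

PtvPtvPtvPtvPtvPtv9PvPvPvPvPvPv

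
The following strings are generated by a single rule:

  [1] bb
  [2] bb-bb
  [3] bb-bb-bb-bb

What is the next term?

bb-bb-bb-bb-bb-bb-bb-bb

s(k+1) = s(k)·-·s(k) — each term doubles the last with '-' between the halves.
One more doubling of bb-bb-bb-bb gives the answer.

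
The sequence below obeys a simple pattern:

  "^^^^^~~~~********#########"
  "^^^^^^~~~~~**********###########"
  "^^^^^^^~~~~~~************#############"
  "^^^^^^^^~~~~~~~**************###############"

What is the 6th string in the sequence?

The n-th term is n+2 ^'s then n+1 ~'s then 2n+2 *'s then 2n+3 #'s, where the shown terms are n = 3, 4, 5, 6.
At n = 8 the blocks have lengths 10, 9, 18, 19.

^^^^^^^^^^~~~~~~~~~******************###################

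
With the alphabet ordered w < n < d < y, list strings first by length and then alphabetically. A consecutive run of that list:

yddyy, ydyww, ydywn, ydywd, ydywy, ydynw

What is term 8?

ydynd

Advancing 2 positions from ydynw through ydynw → ydynn reaches term 8.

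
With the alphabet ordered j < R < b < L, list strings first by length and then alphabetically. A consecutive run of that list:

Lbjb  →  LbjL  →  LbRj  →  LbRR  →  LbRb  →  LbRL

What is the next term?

Lbbj

The successor of LbRL increments the rightmost position that isn't already L and resets every position after it to j.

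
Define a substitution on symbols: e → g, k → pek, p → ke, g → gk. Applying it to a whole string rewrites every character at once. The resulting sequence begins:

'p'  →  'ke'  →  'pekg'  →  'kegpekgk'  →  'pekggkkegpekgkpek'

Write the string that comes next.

Applying the rule to each of the 17 symbols of pekggkkegpekgkpek gives the pieces ke g pek gk gk pek pek g gk ke g pek gk pek ke g pek, which concatenate to the answer.

kegpekgkgkpekpekggkkegpekgkpekkegpek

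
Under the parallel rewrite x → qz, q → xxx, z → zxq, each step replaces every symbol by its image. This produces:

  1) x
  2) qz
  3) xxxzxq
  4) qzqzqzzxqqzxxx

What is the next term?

Rewriting the 14 symbols of qzqzqzzxqqzxxx one by one yields xxx zxq xxx zxq xxx zxq zxq qz xxx xxx zxq qz qz qz; concatenated:

xxxzxqxxxzxqxxxzxqzxqqzxxxxxxzxqqzqzqz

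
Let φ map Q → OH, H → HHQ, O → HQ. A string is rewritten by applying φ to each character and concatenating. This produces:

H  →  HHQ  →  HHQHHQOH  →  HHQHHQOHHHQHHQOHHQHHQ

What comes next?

Rewriting the 21 symbols of HHQHHQOHHHQHHQOHHQHHQ one by one yields HHQ HHQ OH HHQ HHQ OH HQ HHQ HHQ HHQ OH HHQ HHQ OH HQ HHQ HHQ OH HHQ HHQ OH; concatenated:

HHQHHQOHHHQHHQOHHQHHQHHQHHQOHHHQHHQOHHQHHQHHQOHHHQHHQOH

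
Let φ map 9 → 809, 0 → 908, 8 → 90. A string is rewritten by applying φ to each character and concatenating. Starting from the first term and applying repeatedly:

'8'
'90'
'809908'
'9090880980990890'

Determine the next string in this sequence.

80990880990890909088099090880980990890809908

φ(9090880980990890) expands symbol-by-symbol to 809 908 809 908 90 90 908 809 90 908 809 809 908 90 809 908; joining the 16 pieces gives the next term.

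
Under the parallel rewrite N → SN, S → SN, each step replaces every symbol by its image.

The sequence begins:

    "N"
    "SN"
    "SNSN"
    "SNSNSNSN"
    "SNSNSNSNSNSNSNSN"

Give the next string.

SNSNSNSNSNSNSNSNSNSNSNSNSNSNSNSN

Applying the rule to each of the 16 symbols of SNSNSNSNSNSNSNSN gives the pieces SN SN SN SN SN SN SN SN SN SN SN SN SN SN SN SN, which concatenate to the answer.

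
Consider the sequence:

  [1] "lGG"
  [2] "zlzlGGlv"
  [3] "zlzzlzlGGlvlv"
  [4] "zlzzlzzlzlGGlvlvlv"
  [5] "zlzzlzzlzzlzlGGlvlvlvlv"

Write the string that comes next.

Each term wraps the previous one in zlz on the left and lv on the right.
One more step from zlzzlzzlzzlzlGGlvlvlvlv gives the answer.

zlzzlzzlzzlzzlzlGGlvlvlvlvlv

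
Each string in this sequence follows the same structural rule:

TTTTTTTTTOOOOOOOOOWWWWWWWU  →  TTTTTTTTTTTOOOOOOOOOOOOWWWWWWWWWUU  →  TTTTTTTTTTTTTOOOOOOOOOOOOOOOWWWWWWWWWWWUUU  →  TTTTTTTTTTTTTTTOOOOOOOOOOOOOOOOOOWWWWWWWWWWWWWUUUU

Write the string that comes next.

TTTTTTTTTTTTTTTTTOOOOOOOOOOOOOOOOOOOOOWWWWWWWWWWWWWWWUUUUU

Term n consists of 2n+3 T's, followed by 3n O's, followed by 2n+1 W's, followed by n-2 U's, where the shown terms are n = 3, 4, 5, 6.
At n = 7 the blocks have lengths 17, 21, 15, 5.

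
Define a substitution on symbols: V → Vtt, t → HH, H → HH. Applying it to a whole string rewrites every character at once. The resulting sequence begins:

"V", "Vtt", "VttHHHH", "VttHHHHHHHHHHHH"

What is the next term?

Rewriting the 15 symbols of VttHHHHHHHHHHHH one by one yields Vtt HH HH HH HH HH HH HH HH HH HH HH HH HH HH; concatenated:

VttHHHHHHHHHHHHHHHHHHHHHHHHHHHH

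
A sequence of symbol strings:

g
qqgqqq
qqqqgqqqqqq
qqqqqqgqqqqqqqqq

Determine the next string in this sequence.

Each term wraps the previous one in qq on the left and qqq on the right.
One more step from qqqqqqgqqqqqqqqq gives the answer.

qqqqqqqqgqqqqqqqqqqqq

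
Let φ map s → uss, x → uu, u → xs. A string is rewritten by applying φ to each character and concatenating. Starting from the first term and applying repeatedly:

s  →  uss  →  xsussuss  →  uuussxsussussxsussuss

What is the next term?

xsxsxsussussuuussxsussussxsussussuuussxsussussxsussuss

Replace each of the 21 characters of uuussxsussussxsussuss in place — xs xs xs uss uss uu uss xs uss uss xs uss uss uu uss xs uss uss xs uss uss — and concatenate.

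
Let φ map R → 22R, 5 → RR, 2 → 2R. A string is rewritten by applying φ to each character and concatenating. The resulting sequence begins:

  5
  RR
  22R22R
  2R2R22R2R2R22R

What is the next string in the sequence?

Rewriting the 14 symbols of 2R2R22R2R2R22R one by one yields 2R 22R 2R 22R 2R 2R 22R 2R 22R 2R 22R 2R 2R 22R; concatenated:

2R22R2R22R2R2R22R2R22R2R22R2R2R22R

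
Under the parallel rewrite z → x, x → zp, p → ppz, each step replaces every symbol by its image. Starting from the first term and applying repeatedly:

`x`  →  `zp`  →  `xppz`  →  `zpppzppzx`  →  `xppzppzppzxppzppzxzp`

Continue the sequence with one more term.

zpppzppzxppzppzxppzppzxzpppzppzxppzppzxzpxppz

Applying the rule to each of the 20 symbols of xppzppzppzxppzppzxzp gives the pieces zp ppz ppz x ppz ppz x ppz ppz x zp ppz ppz x ppz ppz x zp x ppz, which concatenate to the answer.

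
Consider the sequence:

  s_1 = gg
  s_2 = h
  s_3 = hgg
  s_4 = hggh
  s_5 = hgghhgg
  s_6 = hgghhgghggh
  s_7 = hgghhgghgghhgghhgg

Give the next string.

This is a Fibonacci-style word recurrence s(k) = s(k−1)·s(k−2): e.g. h·gg = hgg.
The next term joins hgghhgghgghhgghhgg and hgghhgghggh.

hgghhgghgghhgghhgghgghhgghggh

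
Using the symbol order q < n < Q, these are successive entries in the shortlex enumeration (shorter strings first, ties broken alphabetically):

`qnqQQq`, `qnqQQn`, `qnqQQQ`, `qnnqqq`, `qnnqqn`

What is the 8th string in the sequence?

Stepping forward 3 times from qnnqqn: qnnqqn → qnnqqQ → qnnqnq, then the target.

qnnqnn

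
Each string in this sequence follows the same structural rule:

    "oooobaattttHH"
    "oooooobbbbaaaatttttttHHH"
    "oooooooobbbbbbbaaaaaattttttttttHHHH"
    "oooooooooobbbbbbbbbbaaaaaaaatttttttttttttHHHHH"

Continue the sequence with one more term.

The n-th term is 2n+2 o's then 3n-2 b's then 2n a's then 3n+1 t's then n+1 H's (n = 1, 2, …).
At n = 5 the blocks have lengths 12, 13, 10, 16, 6.

oooooooooooobbbbbbbbbbbbbaaaaaaaaaattttttttttttttttHHHHHH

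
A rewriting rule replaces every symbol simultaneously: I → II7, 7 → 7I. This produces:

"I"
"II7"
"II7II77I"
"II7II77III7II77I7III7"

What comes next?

Rewriting the 21 symbols of II7II77III7II77I7III7 one by one yields II7 II7 7I II7 II7 7I 7I II7 II7 II7 7I II7 II7 7I 7I II7 7I II7 II7 II7 7I; concatenated:

II7II77III7II77I7III7II7II77III7II77I7III77III7II7II77I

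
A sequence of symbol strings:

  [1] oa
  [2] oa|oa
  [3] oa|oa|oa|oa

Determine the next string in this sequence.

oa|oa|oa|oa|oa|oa|oa|oa

s(k+1) = s(k)·|·s(k) — each term doubles the last with '|' between the halves.
So the next term is two copies of oa|oa|oa|oa with '|' between the halves.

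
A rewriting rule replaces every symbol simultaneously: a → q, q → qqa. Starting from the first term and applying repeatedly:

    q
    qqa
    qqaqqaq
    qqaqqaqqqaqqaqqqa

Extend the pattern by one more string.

qqaqqaqqqaqqaqqqaqqaqqaqqqaqqaqqqaqqaqqaq

Replace each of the 17 characters of qqaqqaqqqaqqaqqqa in place — qqa qqa q qqa qqa q qqa qqa qqa q qqa qqa q qqa qqa qqa q — and concatenate.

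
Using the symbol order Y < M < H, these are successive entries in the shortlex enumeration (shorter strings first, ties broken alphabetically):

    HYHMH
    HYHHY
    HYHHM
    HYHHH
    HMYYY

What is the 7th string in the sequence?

Continuing the enumeration 2 steps past HMYYY: HMYYY → HMYYM → (answer).

HMYYH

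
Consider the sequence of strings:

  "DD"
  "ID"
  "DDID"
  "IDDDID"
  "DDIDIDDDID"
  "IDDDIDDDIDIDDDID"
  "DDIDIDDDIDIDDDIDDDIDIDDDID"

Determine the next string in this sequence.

IDDDIDDDIDIDDDIDDDIDIDDDIDIDDDIDDDIDIDDDID

Each term (from the third on) is the two preceding terms concatenated in order: term 3 = DD·ID = DDID.
The next term joins IDDDIDDDIDIDDDID and DDIDIDDDIDIDDDIDDDIDIDDDID.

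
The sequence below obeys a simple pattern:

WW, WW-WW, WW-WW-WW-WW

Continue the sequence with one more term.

s(k+1) = s(k)·-·s(k) — each term doubles the last with '-' between the halves.
Doubling WW-WW-WW-WW with '-' between the halves:

WW-WW-WW-WW-WW-WW-WW-WW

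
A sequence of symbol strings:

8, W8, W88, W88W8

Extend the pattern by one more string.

W88W8W88

Each term (from the third on) is the previous term followed by the one before it: term 3 = W8·8 = W88.
The next term joins W88W8 and W88.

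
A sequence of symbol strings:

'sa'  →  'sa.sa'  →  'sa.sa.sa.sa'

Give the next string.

s(k+1) = s(k)·.·s(k) — each term doubles the last with '.' between the halves.
So the next term is two copies of sa.sa.sa.sa with '.' between the halves.

sa.sa.sa.sa.sa.sa.sa.sa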